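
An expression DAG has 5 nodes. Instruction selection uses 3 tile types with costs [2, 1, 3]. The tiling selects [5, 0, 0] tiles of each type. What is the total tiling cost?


Total cost = sum(count_i * cost_i)
= 5*2 + 0*1 + 0*3
= 10

10


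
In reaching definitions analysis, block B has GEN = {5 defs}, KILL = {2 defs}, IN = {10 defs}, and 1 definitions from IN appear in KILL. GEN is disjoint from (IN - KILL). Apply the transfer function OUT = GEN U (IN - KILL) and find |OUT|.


IN - KILL: 10 - 1 = 9 surviving definitions
OUT = GEN + surviving = 5 + 9 = 14

14


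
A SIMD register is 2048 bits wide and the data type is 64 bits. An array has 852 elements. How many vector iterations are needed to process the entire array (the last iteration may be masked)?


Width = 2048 / 64 = 32 elements per vector op
Iterations = ceil(852 / 32) = 27

27


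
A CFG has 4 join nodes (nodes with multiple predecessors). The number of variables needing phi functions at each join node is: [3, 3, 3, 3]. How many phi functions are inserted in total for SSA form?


Total phi functions = sum of phi functions at each join node
= 3 + 3 + 3 + 3 = 12

12


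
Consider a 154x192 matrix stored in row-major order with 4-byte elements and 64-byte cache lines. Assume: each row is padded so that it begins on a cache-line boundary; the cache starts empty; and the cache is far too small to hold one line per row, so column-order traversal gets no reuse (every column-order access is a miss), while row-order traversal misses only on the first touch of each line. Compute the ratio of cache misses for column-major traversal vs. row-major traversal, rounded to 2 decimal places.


Each row occupies 192 * 4 = 768 bytes and starts on a line boundary, so it spans ceil(768 / 64) = 12 cache lines.
Row-major traversal misses (one per line touched): 154 * ceil(192 * 4 / 64) = 1848
Column-major traversal misses (no reuse, every access misses): 154 * 192 = 29568
Ratio = 29568 / 1848 = 16.0

16.0


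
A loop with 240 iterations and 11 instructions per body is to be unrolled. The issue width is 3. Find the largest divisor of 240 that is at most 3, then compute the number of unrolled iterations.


Largest divisor of 240 <= 3 is 3
New iterations = 240 / 3 = 80

80


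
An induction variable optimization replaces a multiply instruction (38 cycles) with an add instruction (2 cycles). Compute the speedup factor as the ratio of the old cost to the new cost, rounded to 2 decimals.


Ratio = mult_cost / add_cost = 38 / 2 = 19.0

19.0


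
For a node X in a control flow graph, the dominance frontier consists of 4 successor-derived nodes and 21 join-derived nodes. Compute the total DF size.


DF(X) = direct successor contributions + join point contributions
= 4 + 21 = 25

25


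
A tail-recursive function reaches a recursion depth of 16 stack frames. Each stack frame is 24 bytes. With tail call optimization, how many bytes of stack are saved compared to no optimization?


Without TCO: 16 * 24 = 384 bytes
With TCO: reuse 1 frame = 24 bytes
Savings = 384 - 24 = 360

360


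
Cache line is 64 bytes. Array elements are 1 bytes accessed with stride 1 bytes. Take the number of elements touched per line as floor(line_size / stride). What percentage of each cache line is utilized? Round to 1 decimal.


Elements per cache line = floor(64 / 1) = 64
Bytes used = 64 * 1 = 64
Utilization = 64 / 64 * 100 = 100.0%

100.0


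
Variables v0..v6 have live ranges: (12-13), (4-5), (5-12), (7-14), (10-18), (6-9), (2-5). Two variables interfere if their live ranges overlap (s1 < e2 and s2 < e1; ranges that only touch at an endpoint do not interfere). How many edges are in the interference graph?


Check all pairs for overlapping intervals.
Two intervals (s1,e1) and (s2,e2) overlap if s1 < e2 and s2 < e1.
v0 (12-13) vs v1..v6: overlaps v3, v4 -> 2
v1 (4-5) vs v2..v6: overlaps v6 -> 1
v2 (5-12) vs v3..v6: overlaps v3, v4, v5 -> 3
v3 (7-14) vs v4..v6: overlaps v4, v5 -> 2
v4 (10-18) vs v5..v6: overlaps none -> 0
v5 (6-9) vs v6: overlaps none -> 0
Total overlapping pairs = 2 + 1 + 3 + 2 + 0 + 0 = 8

8


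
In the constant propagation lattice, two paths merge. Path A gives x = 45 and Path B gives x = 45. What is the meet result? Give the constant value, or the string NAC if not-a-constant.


Meet operation: if both paths give the same constant, result is that constant; if they differ, result is NAC (not-a-constant).
Path A: 45, Path B: 45 -> equal
Result: constant -> 45

45


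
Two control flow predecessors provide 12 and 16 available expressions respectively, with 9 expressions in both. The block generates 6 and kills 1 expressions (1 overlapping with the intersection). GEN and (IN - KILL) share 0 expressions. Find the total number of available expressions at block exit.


IN = intersection of predecessors = 9
IN - KILL = 9 - 1 = 8
|OUT| = |GEN| + |IN - KILL| - |GEN ∩ (IN - KILL)| = 6 + 8 - 0 = 14

14


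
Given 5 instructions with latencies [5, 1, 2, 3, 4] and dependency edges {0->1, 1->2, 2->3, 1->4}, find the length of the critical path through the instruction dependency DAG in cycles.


Compute longest path through dependency graph: dist(Ik) = max over predecessors of dist + latency(Ik).
dist(I0) = latency 5 = 5
dist(I1) = dist(I0) + 1 = 5 + 1 = 6
dist(I2) = dist(I1) + 2 = 6 + 2 = 8
dist(I3) = dist(I2) + 3 = 8 + 3 = 11
dist(I4) = dist(I1) + 4 = 6 + 4 = 10
Critical path = max dist = 11

11


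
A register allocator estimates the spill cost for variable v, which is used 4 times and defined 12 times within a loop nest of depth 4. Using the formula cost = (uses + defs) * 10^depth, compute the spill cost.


uses + defs = 4 + 12 = 16
10^4 = 10000
Spill cost = 16 * 10000 = 160000

160000


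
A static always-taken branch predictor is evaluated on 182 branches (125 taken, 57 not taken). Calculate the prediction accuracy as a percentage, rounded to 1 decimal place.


Predictor: always-taken
Correct predictions = 125
Accuracy = 125 / 182 * 100 = 68.7%

68.7


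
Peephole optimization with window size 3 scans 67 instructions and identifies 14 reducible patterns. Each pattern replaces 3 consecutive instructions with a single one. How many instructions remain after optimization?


Each match removes 2 instructions.
Total removed = 14 * 2 = 28
Remaining = 67 - 28 = 39

39


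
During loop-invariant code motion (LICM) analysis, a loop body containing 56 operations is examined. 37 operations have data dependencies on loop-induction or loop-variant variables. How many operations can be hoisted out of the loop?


Invariant candidates = total - loop-dependent
= 56 - 37 = 19

19


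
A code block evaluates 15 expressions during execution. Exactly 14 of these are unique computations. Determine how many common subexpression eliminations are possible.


CSE count = total expressions - unique expressions
= 15 - 14 = 1

1


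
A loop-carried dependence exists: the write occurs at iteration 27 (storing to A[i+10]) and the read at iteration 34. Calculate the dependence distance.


Distance = read iteration - write iteration
= 34 - 27 = 7

7


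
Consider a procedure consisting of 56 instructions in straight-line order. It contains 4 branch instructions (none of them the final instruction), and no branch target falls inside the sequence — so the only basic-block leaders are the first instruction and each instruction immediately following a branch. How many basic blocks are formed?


With no in-sequence branch targets, the leaders are the first instruction plus the instruction after each branch.
Number of basic blocks = branches + 1
= 4 + 1 = 5

5


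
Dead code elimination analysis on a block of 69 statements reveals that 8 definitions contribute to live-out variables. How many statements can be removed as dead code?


Dead code = total statements - live definitions
= 69 - 8 = 61

61


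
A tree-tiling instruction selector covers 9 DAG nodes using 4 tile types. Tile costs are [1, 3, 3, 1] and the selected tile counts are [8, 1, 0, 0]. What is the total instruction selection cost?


Total cost = sum(count_i * cost_i)
= 8*1 + 1*3 + 0*3 + 0*1
= 11

11


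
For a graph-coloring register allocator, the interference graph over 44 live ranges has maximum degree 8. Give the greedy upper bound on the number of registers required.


Greedy coloring never needs more than (max_degree + 1) colors: when coloring a vertex, at most max_degree neighbors are already colored.
Upper bound = 8 + 1 = 9

9


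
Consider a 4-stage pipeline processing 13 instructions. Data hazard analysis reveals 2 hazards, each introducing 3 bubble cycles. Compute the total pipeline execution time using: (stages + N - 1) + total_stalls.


Base cycles = 4 + 13 - 1 = 16
Total stalls = 2 * 3 = 6
Total = 16 + 6 = 22

22


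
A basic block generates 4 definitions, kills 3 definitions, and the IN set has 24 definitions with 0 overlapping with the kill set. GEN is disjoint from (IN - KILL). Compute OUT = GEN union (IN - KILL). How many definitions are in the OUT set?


IN - KILL: 24 - 0 = 24 surviving definitions
OUT = GEN + surviving = 4 + 24 = 28

28


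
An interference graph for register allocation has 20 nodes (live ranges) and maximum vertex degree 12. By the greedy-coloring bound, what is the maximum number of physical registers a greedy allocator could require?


Greedy coloring never needs more than (max_degree + 1) colors: when coloring a vertex, at most max_degree neighbors are already colored.
Upper bound = 12 + 1 = 13

13


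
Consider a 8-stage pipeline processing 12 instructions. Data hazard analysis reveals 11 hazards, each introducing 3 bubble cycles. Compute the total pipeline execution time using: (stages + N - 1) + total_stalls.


Base cycles = 8 + 12 - 1 = 19
Total stalls = 11 * 3 = 33
Total = 19 + 33 = 52

52


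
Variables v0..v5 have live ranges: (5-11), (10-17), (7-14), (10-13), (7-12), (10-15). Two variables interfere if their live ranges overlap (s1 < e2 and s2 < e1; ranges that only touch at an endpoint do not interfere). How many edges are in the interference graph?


Check all pairs for overlapping intervals.
Two intervals (s1,e1) and (s2,e2) overlap if s1 < e2 and s2 < e1.
v0 (5-11) vs v1..v5: overlaps v1, v2, v3, v4, v5 -> 5
v1 (10-17) vs v2..v5: overlaps v2, v3, v4, v5 -> 4
v2 (7-14) vs v3..v5: overlaps v3, v4, v5 -> 3
v3 (10-13) vs v4..v5: overlaps v4, v5 -> 2
v4 (7-12) vs v5: overlaps v5 -> 1
Total overlapping pairs = 5 + 4 + 3 + 2 + 1 = 15

15


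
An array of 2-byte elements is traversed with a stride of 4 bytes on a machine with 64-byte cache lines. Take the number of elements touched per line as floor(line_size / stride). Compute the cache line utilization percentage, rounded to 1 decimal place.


Elements per cache line = floor(64 / 4) = 16
Bytes used = 16 * 2 = 32
Utilization = 32 / 64 * 100 = 50.0%

50.0


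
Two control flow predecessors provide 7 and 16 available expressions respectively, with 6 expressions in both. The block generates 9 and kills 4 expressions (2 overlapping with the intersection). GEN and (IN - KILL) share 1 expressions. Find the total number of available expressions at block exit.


IN = intersection of predecessors = 6
IN - KILL = 6 - 2 = 4
|OUT| = |GEN| + |IN - KILL| - |GEN ∩ (IN - KILL)| = 9 + 4 - 1 = 12

12


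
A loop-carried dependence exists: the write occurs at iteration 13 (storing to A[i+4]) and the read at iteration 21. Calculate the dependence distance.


Distance = read iteration - write iteration
= 21 - 13 = 8

8


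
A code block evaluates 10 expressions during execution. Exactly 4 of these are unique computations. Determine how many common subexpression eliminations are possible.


CSE count = total expressions - unique expressions
= 10 - 4 = 6

6


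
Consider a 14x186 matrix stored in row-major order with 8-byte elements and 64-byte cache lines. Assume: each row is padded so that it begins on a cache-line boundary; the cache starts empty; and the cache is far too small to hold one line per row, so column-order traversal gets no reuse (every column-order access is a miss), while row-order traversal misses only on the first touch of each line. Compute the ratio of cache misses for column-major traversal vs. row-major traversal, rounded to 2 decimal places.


Each row occupies 186 * 8 = 1488 bytes and starts on a line boundary, so it spans ceil(1488 / 64) = 24 cache lines.
Row-major traversal misses (one per line touched): 14 * ceil(186 * 8 / 64) = 336
Column-major traversal misses (no reuse, every access misses): 14 * 186 = 2604
Ratio = 2604 / 336 = 7.75

7.75


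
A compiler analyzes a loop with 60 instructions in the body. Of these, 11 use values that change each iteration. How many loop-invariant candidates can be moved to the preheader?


Invariant candidates = total - loop-dependent
= 60 - 11 = 49

49


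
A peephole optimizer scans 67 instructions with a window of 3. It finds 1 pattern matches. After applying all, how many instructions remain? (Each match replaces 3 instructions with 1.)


Each match removes 2 instructions.
Total removed = 1 * 2 = 2
Remaining = 67 - 2 = 65

65


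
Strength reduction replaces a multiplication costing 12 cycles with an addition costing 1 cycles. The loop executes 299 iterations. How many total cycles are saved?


Per-iteration saving = 12 - 1 = 11
Total saved = 299 * 11 = 3289

3289


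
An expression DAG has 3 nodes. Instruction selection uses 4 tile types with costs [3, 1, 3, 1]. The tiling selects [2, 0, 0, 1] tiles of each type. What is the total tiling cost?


Total cost = sum(count_i * cost_i)
= 2*3 + 0*1 + 0*3 + 1*1
= 7

7


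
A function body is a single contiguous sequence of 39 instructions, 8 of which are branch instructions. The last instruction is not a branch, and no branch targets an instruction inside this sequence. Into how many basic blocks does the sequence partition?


With no in-sequence branch targets, the leaders are the first instruction plus the instruction after each branch.
Number of basic blocks = branches + 1
= 8 + 1 = 9

9


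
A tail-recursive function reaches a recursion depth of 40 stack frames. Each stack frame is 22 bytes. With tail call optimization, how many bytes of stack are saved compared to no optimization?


Without TCO: 40 * 22 = 880 bytes
With TCO: reuse 1 frame = 22 bytes
Savings = 880 - 22 = 858

858


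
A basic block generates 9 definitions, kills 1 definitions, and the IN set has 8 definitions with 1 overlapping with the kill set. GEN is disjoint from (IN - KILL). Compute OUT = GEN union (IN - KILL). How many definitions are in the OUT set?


IN - KILL: 8 - 1 = 7 surviving definitions
OUT = GEN + surviving = 9 + 7 = 16

16


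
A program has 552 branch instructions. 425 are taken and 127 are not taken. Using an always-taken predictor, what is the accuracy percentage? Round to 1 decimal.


Predictor: always-taken
Correct predictions = 425
Accuracy = 425 / 552 * 100 = 77.0%

77.0


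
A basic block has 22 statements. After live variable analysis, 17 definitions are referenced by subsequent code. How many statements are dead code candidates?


Dead code = total statements - live definitions
= 22 - 17 = 5

5


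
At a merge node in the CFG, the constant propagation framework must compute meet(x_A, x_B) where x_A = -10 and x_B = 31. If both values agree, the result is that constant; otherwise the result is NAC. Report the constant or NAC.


Meet operation: if both paths give the same constant, result is that constant; if they differ, result is NAC (not-a-constant).
Path A: -10, Path B: 31 -> differ
Result: not-a-constant -> NAC

NAC


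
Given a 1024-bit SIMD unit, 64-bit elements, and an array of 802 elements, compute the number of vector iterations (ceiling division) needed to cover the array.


Width = 1024 / 64 = 16 elements per vector op
Iterations = ceil(802 / 16) = 51

51


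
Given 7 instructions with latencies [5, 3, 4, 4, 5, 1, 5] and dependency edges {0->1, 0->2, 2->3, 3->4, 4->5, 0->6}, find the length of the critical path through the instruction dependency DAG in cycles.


Compute longest path through dependency graph: dist(Ik) = max over predecessors of dist + latency(Ik).
dist(I0) = latency 5 = 5
dist(I1) = dist(I0) + 3 = 5 + 3 = 8
dist(I2) = dist(I0) + 4 = 5 + 4 = 9
dist(I3) = dist(I2) + 4 = 9 + 4 = 13
dist(I4) = dist(I3) + 5 = 13 + 5 = 18
dist(I5) = dist(I4) + 1 = 18 + 1 = 19
dist(I6) = dist(I0) + 5 = 5 + 5 = 10
Critical path = max dist = 19

19


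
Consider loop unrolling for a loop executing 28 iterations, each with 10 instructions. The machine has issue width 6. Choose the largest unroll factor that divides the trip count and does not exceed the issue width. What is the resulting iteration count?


Largest divisor of 28 <= 6 is 4
New iterations = 28 / 4 = 7

7


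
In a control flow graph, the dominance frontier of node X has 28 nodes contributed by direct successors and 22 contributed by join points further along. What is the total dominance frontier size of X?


DF(X) = direct successor contributions + join point contributions
= 28 + 22 = 50

50


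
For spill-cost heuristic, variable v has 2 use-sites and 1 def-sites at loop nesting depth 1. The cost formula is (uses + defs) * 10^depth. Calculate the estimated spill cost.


uses + defs = 2 + 1 = 3
10^1 = 10
Spill cost = 3 * 10 = 30

30


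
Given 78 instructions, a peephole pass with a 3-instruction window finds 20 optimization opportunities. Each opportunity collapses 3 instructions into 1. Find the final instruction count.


Each match removes 2 instructions.
Total removed = 20 * 2 = 40
Remaining = 78 - 40 = 38

38


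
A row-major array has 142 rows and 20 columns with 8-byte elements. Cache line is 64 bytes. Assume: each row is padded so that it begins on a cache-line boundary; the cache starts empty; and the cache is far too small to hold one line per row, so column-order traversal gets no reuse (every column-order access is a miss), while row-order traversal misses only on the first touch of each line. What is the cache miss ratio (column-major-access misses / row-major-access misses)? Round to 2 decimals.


Each row occupies 20 * 8 = 160 bytes and starts on a line boundary, so it spans ceil(160 / 64) = 3 cache lines.
Row-major traversal misses (one per line touched): 142 * ceil(20 * 8 / 64) = 426
Column-major traversal misses (no reuse, every access misses): 142 * 20 = 2840
Ratio = 2840 / 426 = 6.67

6.67


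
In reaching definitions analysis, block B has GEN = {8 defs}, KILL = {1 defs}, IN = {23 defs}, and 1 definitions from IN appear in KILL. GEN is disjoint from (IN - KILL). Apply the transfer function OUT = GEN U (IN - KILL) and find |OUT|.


IN - KILL: 23 - 1 = 22 surviving definitions
OUT = GEN + surviving = 8 + 22 = 30

30


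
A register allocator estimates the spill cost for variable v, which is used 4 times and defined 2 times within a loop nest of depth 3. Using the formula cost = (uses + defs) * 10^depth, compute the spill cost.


uses + defs = 4 + 2 = 6
10^3 = 1000
Spill cost = 6 * 1000 = 6000

6000


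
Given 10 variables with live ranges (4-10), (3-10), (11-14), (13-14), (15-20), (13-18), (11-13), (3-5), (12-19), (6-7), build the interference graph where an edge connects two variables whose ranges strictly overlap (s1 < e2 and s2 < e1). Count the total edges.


Check all pairs for overlapping intervals.
Two intervals (s1,e1) and (s2,e2) overlap if s1 < e2 and s2 < e1.
v0 (4-10) vs v1..v9: overlaps v1, v7, v9 -> 3
v1 (3-10) vs v2..v9: overlaps v7, v9 -> 2
v2 (11-14) vs v3..v9: overlaps v3, v5, v6, v8 -> 4
v3 (13-14) vs v4..v9: overlaps v5, v8 -> 2
v4 (15-20) vs v5..v9: overlaps v5, v8 -> 2
v5 (13-18) vs v6..v9: overlaps v8 -> 1
v6 (11-13) vs v7..v9: overlaps v8 -> 1
v7 (3-5) vs v8..v9: overlaps none -> 0
v8 (12-19) vs v9: overlaps none -> 0
Total overlapping pairs = 3 + 2 + 4 + 2 + 2 + 1 + 1 + 0 + 0 = 15

15


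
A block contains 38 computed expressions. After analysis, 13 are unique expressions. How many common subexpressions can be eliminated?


CSE count = total expressions - unique expressions
= 38 - 13 = 25

25


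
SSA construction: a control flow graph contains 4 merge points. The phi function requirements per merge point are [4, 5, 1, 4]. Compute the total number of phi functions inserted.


Total phi functions = sum of phi functions at each join node
= 4 + 5 + 1 + 4 = 14

14


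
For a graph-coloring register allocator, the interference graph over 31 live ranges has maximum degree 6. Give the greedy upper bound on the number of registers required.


Greedy coloring never needs more than (max_degree + 1) colors: when coloring a vertex, at most max_degree neighbors are already colored.
Upper bound = 6 + 1 = 7

7


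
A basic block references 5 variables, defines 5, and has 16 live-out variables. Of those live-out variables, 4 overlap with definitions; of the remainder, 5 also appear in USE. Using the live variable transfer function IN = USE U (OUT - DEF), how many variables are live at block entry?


OUT - DEF: 16 - 4 = 12
|IN| = |USE| + |OUT - DEF| - |USE ∩ (OUT - DEF)| = 5 + 12 - 5 = 12

12


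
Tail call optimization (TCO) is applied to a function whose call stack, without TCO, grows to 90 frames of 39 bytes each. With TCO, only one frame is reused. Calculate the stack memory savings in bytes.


Without TCO: 90 * 39 = 3510 bytes
With TCO: reuse 1 frame = 39 bytes
Savings = 3510 - 39 = 3471

3471


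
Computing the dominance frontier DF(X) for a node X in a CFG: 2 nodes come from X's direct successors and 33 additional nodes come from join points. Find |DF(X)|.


DF(X) = direct successor contributions + join point contributions
= 2 + 33 = 35

35


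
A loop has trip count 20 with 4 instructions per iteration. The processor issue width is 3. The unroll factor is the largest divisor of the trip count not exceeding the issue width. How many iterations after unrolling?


Largest divisor of 20 <= 3 is 2
New iterations = 20 / 2 = 10

10


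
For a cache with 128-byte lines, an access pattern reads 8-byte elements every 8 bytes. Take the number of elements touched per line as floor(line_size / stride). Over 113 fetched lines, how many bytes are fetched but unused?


Elements per line = floor(128 / 8) = 16
Bytes used per line = 16 * 8 = 128
Wasted per line = 128 - 128 = 0
Total wasted = 0 * 113 = 0

0


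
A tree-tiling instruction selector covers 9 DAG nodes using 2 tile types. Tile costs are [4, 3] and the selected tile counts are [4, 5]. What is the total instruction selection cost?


Total cost = sum(count_i * cost_i)
= 4*4 + 5*3
= 31

31


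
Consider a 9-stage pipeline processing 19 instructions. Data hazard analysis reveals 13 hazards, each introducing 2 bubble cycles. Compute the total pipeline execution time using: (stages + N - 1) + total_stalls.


Base cycles = 9 + 19 - 1 = 27
Total stalls = 13 * 2 = 26
Total = 27 + 26 = 53

53


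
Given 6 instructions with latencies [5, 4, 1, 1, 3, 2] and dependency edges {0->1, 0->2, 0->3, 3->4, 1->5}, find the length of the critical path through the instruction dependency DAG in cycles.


Compute longest path through dependency graph: dist(Ik) = max over predecessors of dist + latency(Ik).
dist(I0) = latency 5 = 5
dist(I1) = dist(I0) + 4 = 5 + 4 = 9
dist(I2) = dist(I0) + 1 = 5 + 1 = 6
dist(I3) = dist(I0) + 1 = 5 + 1 = 6
dist(I4) = dist(I3) + 3 = 6 + 3 = 9
dist(I5) = dist(I1) + 2 = 9 + 2 = 11
Critical path = max dist = 11

11


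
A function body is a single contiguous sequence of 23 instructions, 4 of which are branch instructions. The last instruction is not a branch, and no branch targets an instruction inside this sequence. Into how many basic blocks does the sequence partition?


With no in-sequence branch targets, the leaders are the first instruction plus the instruction after each branch.
Number of basic blocks = branches + 1
= 4 + 1 = 5

5


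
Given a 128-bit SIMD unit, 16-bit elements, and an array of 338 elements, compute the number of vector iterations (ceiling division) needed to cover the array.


Width = 128 / 16 = 8 elements per vector op
Iterations = ceil(338 / 8) = 43

43


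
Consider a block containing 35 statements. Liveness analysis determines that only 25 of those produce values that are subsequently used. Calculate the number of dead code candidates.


Dead code = total statements - live definitions
= 35 - 25 = 10

10


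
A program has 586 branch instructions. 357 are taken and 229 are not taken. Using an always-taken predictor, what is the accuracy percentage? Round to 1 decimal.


Predictor: always-taken
Correct predictions = 357
Accuracy = 357 / 586 * 100 = 60.9%

60.9


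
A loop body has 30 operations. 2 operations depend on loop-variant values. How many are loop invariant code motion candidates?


Invariant candidates = total - loop-dependent
= 30 - 2 = 28

28


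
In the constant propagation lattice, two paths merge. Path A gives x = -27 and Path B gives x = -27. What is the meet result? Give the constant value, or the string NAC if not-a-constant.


Meet operation: if both paths give the same constant, result is that constant; if they differ, result is NAC (not-a-constant).
Path A: -27, Path B: -27 -> equal
Result: constant -> -27

-27


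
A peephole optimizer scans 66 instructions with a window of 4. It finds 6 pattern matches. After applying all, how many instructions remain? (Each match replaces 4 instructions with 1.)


Each match removes 3 instructions.
Total removed = 6 * 3 = 18
Remaining = 66 - 18 = 48

48


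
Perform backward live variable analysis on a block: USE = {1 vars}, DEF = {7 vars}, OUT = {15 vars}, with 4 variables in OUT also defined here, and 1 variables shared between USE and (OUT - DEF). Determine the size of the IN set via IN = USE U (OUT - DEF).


OUT - DEF: 15 - 4 = 11
|IN| = |USE| + |OUT - DEF| - |USE ∩ (OUT - DEF)| = 1 + 11 - 1 = 11

11


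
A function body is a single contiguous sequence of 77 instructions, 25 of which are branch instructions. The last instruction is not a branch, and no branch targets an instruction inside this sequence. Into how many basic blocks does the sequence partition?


With no in-sequence branch targets, the leaders are the first instruction plus the instruction after each branch.
Number of basic blocks = branches + 1
= 25 + 1 = 26

26


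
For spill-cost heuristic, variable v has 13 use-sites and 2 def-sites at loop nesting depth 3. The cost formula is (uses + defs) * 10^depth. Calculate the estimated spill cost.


uses + defs = 13 + 2 = 15
10^3 = 1000
Spill cost = 15 * 1000 = 15000

15000


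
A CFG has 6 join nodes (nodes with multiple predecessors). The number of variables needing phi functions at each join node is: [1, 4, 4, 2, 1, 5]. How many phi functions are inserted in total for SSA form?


Total phi functions = sum of phi functions at each join node
= 1 + 4 + 4 + 2 + 1 + 5 = 17

17


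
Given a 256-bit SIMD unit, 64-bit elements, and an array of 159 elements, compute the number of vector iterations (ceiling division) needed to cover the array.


Width = 256 / 64 = 4 elements per vector op
Iterations = ceil(159 / 4) = 40

40


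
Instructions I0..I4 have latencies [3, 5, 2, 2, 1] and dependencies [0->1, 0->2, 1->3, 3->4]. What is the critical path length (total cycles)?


Compute longest path through dependency graph: dist(Ik) = max over predecessors of dist + latency(Ik).
dist(I0) = latency 3 = 3
dist(I1) = dist(I0) + 5 = 3 + 5 = 8
dist(I2) = dist(I0) + 2 = 3 + 2 = 5
dist(I3) = dist(I1) + 2 = 8 + 2 = 10
dist(I4) = dist(I3) + 1 = 10 + 1 = 11
Critical path = max dist = 11

11


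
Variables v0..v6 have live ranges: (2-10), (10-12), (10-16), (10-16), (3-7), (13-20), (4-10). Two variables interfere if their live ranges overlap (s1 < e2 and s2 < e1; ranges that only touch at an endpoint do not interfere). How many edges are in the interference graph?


Check all pairs for overlapping intervals.
Two intervals (s1,e1) and (s2,e2) overlap if s1 < e2 and s2 < e1.
v0 (2-10) vs v1..v6: overlaps v4, v6 -> 2
v1 (10-12) vs v2..v6: overlaps v2, v3 -> 2
v2 (10-16) vs v3..v6: overlaps v3, v5 -> 2
v3 (10-16) vs v4..v6: overlaps v5 -> 1
v4 (3-7) vs v5..v6: overlaps v6 -> 1
v5 (13-20) vs v6: overlaps none -> 0
Total overlapping pairs = 2 + 2 + 2 + 1 + 1 + 0 = 8

8


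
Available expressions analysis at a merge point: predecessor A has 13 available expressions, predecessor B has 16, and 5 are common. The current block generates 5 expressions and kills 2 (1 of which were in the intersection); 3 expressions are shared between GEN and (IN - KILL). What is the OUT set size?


IN = intersection of predecessors = 5
IN - KILL = 5 - 1 = 4
|OUT| = |GEN| + |IN - KILL| - |GEN ∩ (IN - KILL)| = 5 + 4 - 3 = 6

6


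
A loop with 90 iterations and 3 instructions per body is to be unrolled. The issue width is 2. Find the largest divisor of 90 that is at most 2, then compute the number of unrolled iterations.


Largest divisor of 90 <= 2 is 2
New iterations = 90 / 2 = 45

45


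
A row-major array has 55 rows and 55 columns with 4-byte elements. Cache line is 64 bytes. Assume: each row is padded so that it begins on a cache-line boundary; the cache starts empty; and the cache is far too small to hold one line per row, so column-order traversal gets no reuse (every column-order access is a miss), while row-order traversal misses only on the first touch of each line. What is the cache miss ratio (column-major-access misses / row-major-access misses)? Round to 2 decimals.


Each row occupies 55 * 4 = 220 bytes and starts on a line boundary, so it spans ceil(220 / 64) = 4 cache lines.
Row-major traversal misses (one per line touched): 55 * ceil(55 * 4 / 64) = 220
Column-major traversal misses (no reuse, every access misses): 55 * 55 = 3025
Ratio = 3025 / 220 = 13.75

13.75


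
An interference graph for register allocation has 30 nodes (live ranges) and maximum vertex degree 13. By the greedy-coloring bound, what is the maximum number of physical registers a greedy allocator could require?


Greedy coloring never needs more than (max_degree + 1) colors: when coloring a vertex, at most max_degree neighbors are already colored.
Upper bound = 13 + 1 = 14

14


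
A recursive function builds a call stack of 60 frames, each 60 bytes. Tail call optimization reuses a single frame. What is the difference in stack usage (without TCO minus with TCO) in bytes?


Without TCO: 60 * 60 = 3600 bytes
With TCO: reuse 1 frame = 60 bytes
Savings = 3600 - 60 = 3540

3540


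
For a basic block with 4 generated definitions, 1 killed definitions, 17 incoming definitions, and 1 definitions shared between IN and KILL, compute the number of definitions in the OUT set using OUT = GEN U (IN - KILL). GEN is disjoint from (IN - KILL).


IN - KILL: 17 - 1 = 16 surviving definitions
OUT = GEN + surviving = 4 + 16 = 20

20


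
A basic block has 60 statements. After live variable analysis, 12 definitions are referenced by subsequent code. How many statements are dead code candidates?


Dead code = total statements - live definitions
= 60 - 12 = 48

48


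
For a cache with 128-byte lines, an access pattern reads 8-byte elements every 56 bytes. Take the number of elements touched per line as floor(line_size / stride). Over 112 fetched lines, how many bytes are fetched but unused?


Elements per line = floor(128 / 56) = 2
Bytes used per line = 2 * 8 = 16
Wasted per line = 128 - 16 = 112
Total wasted = 112 * 112 = 12544

12544


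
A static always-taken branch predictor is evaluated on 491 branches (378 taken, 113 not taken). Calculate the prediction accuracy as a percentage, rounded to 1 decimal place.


Predictor: always-taken
Correct predictions = 378
Accuracy = 378 / 491 * 100 = 77.0%

77.0


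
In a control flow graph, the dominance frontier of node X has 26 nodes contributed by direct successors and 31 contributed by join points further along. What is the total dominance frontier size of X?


DF(X) = direct successor contributions + join point contributions
= 26 + 31 = 57

57


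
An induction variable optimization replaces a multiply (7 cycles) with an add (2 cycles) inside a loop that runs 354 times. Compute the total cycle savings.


Per-iteration saving = 7 - 2 = 5
Total saved = 354 * 5 = 1770

1770


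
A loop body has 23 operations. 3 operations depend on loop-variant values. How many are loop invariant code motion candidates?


Invariant candidates = total - loop-dependent
= 23 - 3 = 20

20


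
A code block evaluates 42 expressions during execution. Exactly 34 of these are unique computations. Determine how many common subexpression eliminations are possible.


CSE count = total expressions - unique expressions
= 42 - 34 = 8

8


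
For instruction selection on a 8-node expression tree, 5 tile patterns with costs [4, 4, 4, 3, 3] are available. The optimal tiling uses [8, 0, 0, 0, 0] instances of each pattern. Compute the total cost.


Total cost = sum(count_i * cost_i)
= 8*4 + 0*4 + 0*4 + 0*3 + 0*3
= 32

32


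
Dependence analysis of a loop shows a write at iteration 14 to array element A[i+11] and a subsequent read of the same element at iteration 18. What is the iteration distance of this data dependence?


Distance = read iteration - write iteration
= 18 - 14 = 4

4


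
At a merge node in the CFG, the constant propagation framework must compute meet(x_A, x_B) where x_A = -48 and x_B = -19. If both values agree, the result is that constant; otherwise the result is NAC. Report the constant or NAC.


Meet operation: if both paths give the same constant, result is that constant; if they differ, result is NAC (not-a-constant).
Path A: -48, Path B: -19 -> differ
Result: not-a-constant -> NAC

NAC


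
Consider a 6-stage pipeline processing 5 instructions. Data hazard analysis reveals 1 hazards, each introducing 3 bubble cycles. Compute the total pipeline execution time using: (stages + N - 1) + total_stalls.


Base cycles = 6 + 5 - 1 = 10
Total stalls = 1 * 3 = 3
Total = 10 + 3 = 13

13


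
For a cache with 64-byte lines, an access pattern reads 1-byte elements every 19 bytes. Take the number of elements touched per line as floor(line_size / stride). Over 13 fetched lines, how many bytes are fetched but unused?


Elements per line = floor(64 / 19) = 3
Bytes used per line = 3 * 1 = 3
Wasted per line = 64 - 3 = 61
Total wasted = 61 * 13 = 793

793


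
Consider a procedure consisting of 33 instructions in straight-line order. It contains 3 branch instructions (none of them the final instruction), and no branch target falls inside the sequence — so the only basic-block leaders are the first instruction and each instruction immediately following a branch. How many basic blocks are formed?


With no in-sequence branch targets, the leaders are the first instruction plus the instruction after each branch.
Number of basic blocks = branches + 1
= 3 + 1 = 4

4


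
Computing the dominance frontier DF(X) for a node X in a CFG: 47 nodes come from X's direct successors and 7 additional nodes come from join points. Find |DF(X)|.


DF(X) = direct successor contributions + join point contributions
= 47 + 7 = 54

54


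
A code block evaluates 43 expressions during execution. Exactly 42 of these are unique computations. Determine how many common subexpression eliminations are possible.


CSE count = total expressions - unique expressions
= 43 - 42 = 1

1


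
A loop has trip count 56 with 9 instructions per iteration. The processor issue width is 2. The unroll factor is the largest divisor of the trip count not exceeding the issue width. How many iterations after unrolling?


Largest divisor of 56 <= 2 is 2
New iterations = 56 / 2 = 28

28


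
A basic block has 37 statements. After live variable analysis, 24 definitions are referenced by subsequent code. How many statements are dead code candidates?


Dead code = total statements - live definitions
= 37 - 24 = 13

13


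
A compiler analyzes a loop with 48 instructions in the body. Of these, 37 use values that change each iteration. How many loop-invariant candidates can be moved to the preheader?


Invariant candidates = total - loop-dependent
= 48 - 37 = 11

11


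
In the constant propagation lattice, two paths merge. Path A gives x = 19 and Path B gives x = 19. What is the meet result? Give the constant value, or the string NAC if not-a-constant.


Meet operation: if both paths give the same constant, result is that constant; if they differ, result is NAC (not-a-constant).
Path A: 19, Path B: 19 -> equal
Result: constant -> 19

19


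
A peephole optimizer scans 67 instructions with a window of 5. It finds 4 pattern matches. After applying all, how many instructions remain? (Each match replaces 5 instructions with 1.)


Each match removes 4 instructions.
Total removed = 4 * 4 = 16
Remaining = 67 - 16 = 51

51


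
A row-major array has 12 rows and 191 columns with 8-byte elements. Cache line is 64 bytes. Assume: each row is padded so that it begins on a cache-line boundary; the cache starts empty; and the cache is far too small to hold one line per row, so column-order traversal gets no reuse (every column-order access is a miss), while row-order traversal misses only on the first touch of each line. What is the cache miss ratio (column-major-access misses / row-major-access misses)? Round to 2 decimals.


Each row occupies 191 * 8 = 1528 bytes and starts on a line boundary, so it spans ceil(1528 / 64) = 24 cache lines.
Row-major traversal misses (one per line touched): 12 * ceil(191 * 8 / 64) = 288
Column-major traversal misses (no reuse, every access misses): 12 * 191 = 2292
Ratio = 2292 / 288 = 7.96

7.96


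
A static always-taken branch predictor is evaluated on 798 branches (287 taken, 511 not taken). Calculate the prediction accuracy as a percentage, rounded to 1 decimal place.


Predictor: always-taken
Correct predictions = 287
Accuracy = 287 / 798 * 100 = 36.0%

36.0


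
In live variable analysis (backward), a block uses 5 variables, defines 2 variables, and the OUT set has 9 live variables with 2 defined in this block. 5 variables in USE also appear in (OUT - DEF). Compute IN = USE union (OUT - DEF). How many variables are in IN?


OUT - DEF: 9 - 2 = 7
|IN| = |USE| + |OUT - DEF| - |USE ∩ (OUT - DEF)| = 5 + 7 - 5 = 7

7


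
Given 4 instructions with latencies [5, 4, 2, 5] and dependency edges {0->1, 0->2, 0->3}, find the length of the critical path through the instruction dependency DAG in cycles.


Compute longest path through dependency graph: dist(Ik) = max over predecessors of dist + latency(Ik).
dist(I0) = latency 5 = 5
dist(I1) = dist(I0) + 4 = 5 + 4 = 9
dist(I2) = dist(I0) + 2 = 5 + 2 = 7
dist(I3) = dist(I0) + 5 = 5 + 5 = 10
Critical path = max dist = 10

10


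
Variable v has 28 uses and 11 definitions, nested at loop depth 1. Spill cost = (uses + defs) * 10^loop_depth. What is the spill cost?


uses + defs = 28 + 11 = 39
10^1 = 10
Spill cost = 39 * 10 = 390

390


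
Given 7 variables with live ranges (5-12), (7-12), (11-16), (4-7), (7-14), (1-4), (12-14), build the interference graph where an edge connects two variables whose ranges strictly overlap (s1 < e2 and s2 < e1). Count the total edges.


Check all pairs for overlapping intervals.
Two intervals (s1,e1) and (s2,e2) overlap if s1 < e2 and s2 < e1.
v0 (5-12) vs v1..v6: overlaps v1, v2, v3, v4 -> 4
v1 (7-12) vs v2..v6: overlaps v2, v4 -> 2
v2 (11-16) vs v3..v6: overlaps v4, v6 -> 2
v3 (4-7) vs v4..v6: overlaps none -> 0
v4 (7-14) vs v5..v6: overlaps v6 -> 1
v5 (1-4) vs v6: overlaps none -> 0
Total overlapping pairs = 4 + 2 + 2 + 0 + 1 + 0 = 9

9


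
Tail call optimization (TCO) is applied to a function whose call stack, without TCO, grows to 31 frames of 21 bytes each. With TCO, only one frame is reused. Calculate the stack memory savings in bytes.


Without TCO: 31 * 21 = 651 bytes
With TCO: reuse 1 frame = 21 bytes
Savings = 651 - 21 = 630

630
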